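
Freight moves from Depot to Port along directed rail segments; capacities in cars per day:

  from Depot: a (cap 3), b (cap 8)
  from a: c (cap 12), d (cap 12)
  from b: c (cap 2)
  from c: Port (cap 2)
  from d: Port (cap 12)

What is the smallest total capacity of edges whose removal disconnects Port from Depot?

5

Augment Depot→a→c→Port: bottleneck 2, flow now 2.
Augment Depot→a→d→Port: bottleneck 1, flow now 3.
Augment Depot→b→c→a→d→Port: bottleneck 2, flow now 5. (uses reverse residual edge)
No augmenting path remains; maximum flow = 5.
By max-flow min-cut, the minimum cut capacity equals the max flow.
In the residual graph, reachable from Depot: {Depot, b}.
Min-cut edges: Depot→a (3), b→c (2); capacity 3 + 2 = 5.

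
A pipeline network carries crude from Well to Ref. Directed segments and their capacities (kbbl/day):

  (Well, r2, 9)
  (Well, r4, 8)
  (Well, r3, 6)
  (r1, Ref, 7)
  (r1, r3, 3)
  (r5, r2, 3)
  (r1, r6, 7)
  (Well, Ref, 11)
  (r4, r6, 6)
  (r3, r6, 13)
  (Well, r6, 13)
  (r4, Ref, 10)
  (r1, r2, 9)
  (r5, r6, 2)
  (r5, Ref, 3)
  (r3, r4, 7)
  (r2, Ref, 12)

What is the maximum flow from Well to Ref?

30

Augment Well→Ref: bottleneck 11, flow now 11.
Augment Well→r2→Ref: bottleneck 9, flow now 20.
Augment Well→r4→Ref: bottleneck 8, flow now 28.
Augment Well→r3→r4→Ref: bottleneck 2, flow now 30.
No augmenting path remains; maximum flow = 30.
In the residual graph, reachable from Well: {Well, r3, r4, r6}.
Min-cut edges: Well→r2 (9), Well→Ref (11), r4→Ref (10); capacity 9 + 11 + 10 = 30.
This cut is saturated, so no flow can exceed 30.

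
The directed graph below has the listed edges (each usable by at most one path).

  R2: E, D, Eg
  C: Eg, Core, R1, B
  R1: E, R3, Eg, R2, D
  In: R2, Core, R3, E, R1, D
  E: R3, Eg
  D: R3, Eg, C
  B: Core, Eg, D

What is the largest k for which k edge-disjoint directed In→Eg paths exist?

Assign every edge capacity 1; by Menger, the answer equals the max flow.
Path In→R1→Eg (+1); total 1.
Path In→E→Eg (+1); total 2.
Path In→R2→Eg (+1); total 3.
Path In→D→Eg (+1); total 4.
No residual In→Eg path; max flow = 4.
Certifying cut of size 4: {In→D, In→E, In→R1, In→R2}.

4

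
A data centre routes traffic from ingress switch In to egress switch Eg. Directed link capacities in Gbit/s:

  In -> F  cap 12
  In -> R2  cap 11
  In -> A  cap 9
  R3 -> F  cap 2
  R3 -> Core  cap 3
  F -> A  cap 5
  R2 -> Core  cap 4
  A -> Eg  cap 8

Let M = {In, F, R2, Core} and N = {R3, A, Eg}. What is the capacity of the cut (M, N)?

14

Edges leaving {In, F, R2, Core}: In→A (9), F→A (5).
Cut capacity = 9 + 5 = 14.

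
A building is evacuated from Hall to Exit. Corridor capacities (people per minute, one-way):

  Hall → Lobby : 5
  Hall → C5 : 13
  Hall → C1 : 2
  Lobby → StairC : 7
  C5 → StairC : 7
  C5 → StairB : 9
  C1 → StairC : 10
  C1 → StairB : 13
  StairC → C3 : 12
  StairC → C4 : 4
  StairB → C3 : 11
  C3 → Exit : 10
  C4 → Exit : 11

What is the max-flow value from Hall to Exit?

14

Augment Hall→Lobby→StairC→C3→Exit: bottleneck 5, flow now 5.
Augment Hall→C5→StairC→C3→Exit: bottleneck 5, flow now 10.
Augment Hall→C5→StairC→C4→Exit: bottleneck 2, flow now 12.
Augment Hall→C1→StairC→C4→Exit: bottleneck 2, flow now 14.
No augmenting path remains; maximum flow = 14.
In the residual graph, reachable from Hall: {Hall, Lobby, C5, C1, StairC, StairB, C3}.
Min-cut edges: StairC→C4 (4), C3→Exit (10); capacity 4 + 10 = 14.
This cut is saturated, so no flow can exceed 14.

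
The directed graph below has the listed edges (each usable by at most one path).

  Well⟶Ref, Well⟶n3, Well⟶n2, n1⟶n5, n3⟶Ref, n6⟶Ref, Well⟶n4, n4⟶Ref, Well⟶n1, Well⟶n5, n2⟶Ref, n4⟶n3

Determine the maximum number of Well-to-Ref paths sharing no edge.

4

Assign every edge capacity 1; by Menger, the answer equals the max flow.
Path Well→Ref (+1); total 1.
Path Well→n2→Ref (+1); total 2.
Path Well→n3→Ref (+1); total 3.
Path Well→n4→Ref (+1); total 4.
No residual Well→Ref path; max flow = 4.
Certifying cut of size 4: {Well→Ref, Well→n2, Well→n3, Well→n4}.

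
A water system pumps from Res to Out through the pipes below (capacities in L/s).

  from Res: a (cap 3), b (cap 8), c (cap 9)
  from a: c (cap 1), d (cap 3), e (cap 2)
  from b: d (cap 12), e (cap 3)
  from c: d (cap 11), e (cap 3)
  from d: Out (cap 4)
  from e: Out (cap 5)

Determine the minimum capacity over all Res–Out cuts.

Augment Res→a→d→Out: bottleneck 3, flow now 3.
Augment Res→b→d→Out: bottleneck 1, flow now 4.
Augment Res→b→e→Out: bottleneck 3, flow now 7.
Augment Res→c→e→Out: bottleneck 2, flow now 9.
No augmenting path remains; maximum flow = 9.
By max-flow min-cut, the minimum cut capacity equals the max flow.
In the residual graph, reachable from Res: {Res, a, b, c, d, e}.
Min-cut edges: d→Out (4), e→Out (5); capacity 4 + 5 = 9.

9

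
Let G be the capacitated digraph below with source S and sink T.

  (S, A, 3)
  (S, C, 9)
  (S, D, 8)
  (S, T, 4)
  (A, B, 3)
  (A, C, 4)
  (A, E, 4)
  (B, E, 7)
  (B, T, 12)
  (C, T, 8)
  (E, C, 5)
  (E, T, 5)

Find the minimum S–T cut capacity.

15

Augment S→T: bottleneck 4, flow now 4.
Augment S→C→T: bottleneck 8, flow now 12.
Augment S→A→B→T: bottleneck 3, flow now 15.
No augmenting path remains; maximum flow = 15.
By max-flow min-cut, the minimum cut capacity equals the max flow.
In the residual graph, reachable from S: {S, C, D}.
Min-cut edges: S→A (3), S→T (4), C→T (8); capacity 3 + 4 + 8 = 15.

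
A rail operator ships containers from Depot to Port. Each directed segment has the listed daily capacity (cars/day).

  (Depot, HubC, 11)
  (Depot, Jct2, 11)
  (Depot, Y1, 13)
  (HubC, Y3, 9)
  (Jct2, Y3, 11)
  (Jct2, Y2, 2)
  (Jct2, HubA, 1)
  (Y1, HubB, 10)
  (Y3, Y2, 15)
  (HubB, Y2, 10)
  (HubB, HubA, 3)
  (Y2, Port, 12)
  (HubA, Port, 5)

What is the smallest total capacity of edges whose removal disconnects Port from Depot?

16

Augment Depot→Jct2→Y2→Port: bottleneck 2, flow now 2.
Augment Depot→Jct2→HubA→Port: bottleneck 1, flow now 3.
Augment Depot→HubC→Y3→Y2→Port: bottleneck 9, flow now 12.
Augment Depot→Jct2→Y3→Y2→Port: bottleneck 1, flow now 13.
Augment Depot→Y1→HubB→HubA→Port: bottleneck 3, flow now 16.
No augmenting path remains; maximum flow = 16.
By max-flow min-cut, the minimum cut capacity equals the max flow.
In the residual graph, reachable from Depot: {Depot, HubC, Jct2, Y1, Y3, HubB, Y2}.
Min-cut edges: Jct2→HubA (1), HubB→HubA (3), Y2→Port (12); capacity 1 + 3 + 12 = 16.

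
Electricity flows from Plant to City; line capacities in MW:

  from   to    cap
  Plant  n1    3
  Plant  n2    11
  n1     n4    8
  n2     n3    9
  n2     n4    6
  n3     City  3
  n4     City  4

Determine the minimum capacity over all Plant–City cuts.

Augment Plant→n1→n4→City: bottleneck 3, flow now 3.
Augment Plant→n2→n3→City: bottleneck 3, flow now 6.
Augment Plant→n2→n4→City: bottleneck 1, flow now 7.
No augmenting path remains; maximum flow = 7.
By max-flow min-cut, the minimum cut capacity equals the max flow.
In the residual graph, reachable from Plant: {Plant, n1, n2, n3, n4}.
Min-cut edges: n3→City (3), n4→City (4); capacity 3 + 4 = 7.

7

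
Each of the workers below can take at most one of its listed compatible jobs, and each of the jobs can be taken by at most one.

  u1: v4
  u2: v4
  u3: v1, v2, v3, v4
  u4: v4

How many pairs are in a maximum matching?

2

Unit-capacity flow: source→left, listed edges, right→sink; max matching = max flow.
Augmenting path u1→v4 (+1); matched 1.
Augmenting path u3→v1 (+1); matched 2.
No augmenting path remains; maximum matching = 2.
König certificate: {u3, v4} is a vertex cover of size 2 (every listed pair touches it), so no matching can be larger.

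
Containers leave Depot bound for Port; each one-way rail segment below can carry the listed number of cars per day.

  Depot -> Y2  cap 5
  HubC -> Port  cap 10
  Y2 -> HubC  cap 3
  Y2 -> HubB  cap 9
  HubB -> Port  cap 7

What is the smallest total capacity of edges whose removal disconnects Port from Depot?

Augment Depot→Y2→HubC→Port: bottleneck 3, flow now 3.
Augment Depot→Y2→HubB→Port: bottleneck 2, flow now 5.
No augmenting path remains; maximum flow = 5.
By max-flow min-cut, the minimum cut capacity equals the max flow.
In the residual graph, reachable from Depot: {Depot}.
Min-cut edges: Depot→Y2 (5); capacity 5 = 5.

5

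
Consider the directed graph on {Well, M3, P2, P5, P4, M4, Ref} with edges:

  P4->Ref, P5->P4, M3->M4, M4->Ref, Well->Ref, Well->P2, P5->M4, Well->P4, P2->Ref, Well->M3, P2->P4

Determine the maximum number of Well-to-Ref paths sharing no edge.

4

Assign every edge capacity 1; by Menger, the answer equals the max flow.
Path Well→Ref (+1); total 1.
Path Well→P2→Ref (+1); total 2.
Path Well→P4→Ref (+1); total 3.
Path Well→M3→M4→Ref (+1); total 4.
No residual Well→Ref path; max flow = 4.
Certifying cut of size 4: {Well→M3, Well→P2, Well→P4, Well→Ref}.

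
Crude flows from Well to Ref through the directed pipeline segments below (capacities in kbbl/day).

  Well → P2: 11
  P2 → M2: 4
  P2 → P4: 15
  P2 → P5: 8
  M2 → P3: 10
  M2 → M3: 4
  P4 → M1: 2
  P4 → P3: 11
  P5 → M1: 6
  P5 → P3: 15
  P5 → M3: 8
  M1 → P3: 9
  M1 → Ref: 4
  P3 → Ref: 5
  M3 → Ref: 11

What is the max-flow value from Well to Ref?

Augment Well→P2→M2→P3→Ref: bottleneck 4, flow now 4.
Augment Well→P2→P4→M1→Ref: bottleneck 2, flow now 6.
Augment Well→P2→P4→P3→Ref: bottleneck 1, flow now 7.
Augment Well→P2→P5→M1→Ref: bottleneck 2, flow now 9.
Augment Well→P2→P5→M3→Ref: bottleneck 2, flow now 11.
No augmenting path remains; maximum flow = 11.
In the residual graph, reachable from Well: {Well}.
Min-cut edges: Well→P2 (11); capacity 11 = 11.
This cut is saturated, so no flow can exceed 11.

11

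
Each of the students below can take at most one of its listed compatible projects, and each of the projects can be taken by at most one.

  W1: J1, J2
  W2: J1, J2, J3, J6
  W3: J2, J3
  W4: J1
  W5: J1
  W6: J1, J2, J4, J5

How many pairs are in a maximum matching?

Unit-capacity flow: source→left, listed edges, right→sink; max matching = max flow.
Augmenting path W1→J1 (+1); matched 1.
Augmenting path W2→J2 (+1); matched 2.
Augmenting path W3→J3 (+1); matched 3.
Augmenting path W6→J4 (+1); matched 4.
Augmenting path W4→J1→W1→J2→W2→J6 (+1); matched 5.
No augmenting path remains; maximum matching = 5.
König certificate: {W1, W2, W3, W6, J1} is a vertex cover of size 5 (every listed pair touches it), so no matching can be larger.

5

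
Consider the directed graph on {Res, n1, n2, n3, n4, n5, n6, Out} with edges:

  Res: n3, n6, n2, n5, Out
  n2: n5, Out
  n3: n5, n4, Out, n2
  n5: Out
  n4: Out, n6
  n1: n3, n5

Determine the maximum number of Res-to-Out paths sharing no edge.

Assign every edge capacity 1; by Menger, the answer equals the max flow.
Path Res→Out (+1); total 1.
Path Res→n2→Out (+1); total 2.
Path Res→n3→Out (+1); total 3.
Path Res→n5→Out (+1); total 4.
No residual Res→Out path; max flow = 4.
Certifying cut of size 4: {Res→Out, Res→n2, Res→n3, Res→n5}.

4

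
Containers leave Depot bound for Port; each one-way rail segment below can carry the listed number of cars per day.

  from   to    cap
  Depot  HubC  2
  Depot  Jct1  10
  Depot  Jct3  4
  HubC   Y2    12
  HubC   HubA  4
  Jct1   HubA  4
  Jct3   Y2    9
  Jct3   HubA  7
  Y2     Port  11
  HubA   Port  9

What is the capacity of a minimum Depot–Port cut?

10

Augment Depot→HubC→Y2→Port: bottleneck 2, flow now 2.
Augment Depot→Jct1→HubA→Port: bottleneck 4, flow now 6.
Augment Depot→Jct3→Y2→Port: bottleneck 4, flow now 10.
No augmenting path remains; maximum flow = 10.
By max-flow min-cut, the minimum cut capacity equals the max flow.
In the residual graph, reachable from Depot: {Depot, Jct1}.
Min-cut edges: Depot→HubC (2), Depot→Jct3 (4), Jct1→HubA (4); capacity 2 + 4 + 4 = 10.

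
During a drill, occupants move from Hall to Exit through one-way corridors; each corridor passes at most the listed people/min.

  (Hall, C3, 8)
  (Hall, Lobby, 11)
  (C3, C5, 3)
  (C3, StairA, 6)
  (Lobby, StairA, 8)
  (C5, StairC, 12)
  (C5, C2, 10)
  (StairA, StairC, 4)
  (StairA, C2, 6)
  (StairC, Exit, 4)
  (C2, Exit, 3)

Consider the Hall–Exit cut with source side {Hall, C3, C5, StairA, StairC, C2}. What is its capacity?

18

Edges leaving {Hall, C3, C5, StairA, StairC, C2}: Hall→Lobby (11), StairC→Exit (4), C2→Exit (3).
Cut capacity = 11 + 4 + 3 = 18.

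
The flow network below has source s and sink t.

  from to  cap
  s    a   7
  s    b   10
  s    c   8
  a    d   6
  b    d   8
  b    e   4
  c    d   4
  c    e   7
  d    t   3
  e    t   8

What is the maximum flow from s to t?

Augment s→a→d→t: bottleneck 3, flow now 3.
Augment s→b→e→t: bottleneck 4, flow now 7.
Augment s→c→e→t: bottleneck 4, flow now 11.
No augmenting path remains; maximum flow = 11.
In the residual graph, reachable from s: {s, a, b, c, d, e}.
Min-cut edges: d→t (3), e→t (8); capacity 3 + 8 = 11.
This cut is saturated, so no flow can exceed 11.

11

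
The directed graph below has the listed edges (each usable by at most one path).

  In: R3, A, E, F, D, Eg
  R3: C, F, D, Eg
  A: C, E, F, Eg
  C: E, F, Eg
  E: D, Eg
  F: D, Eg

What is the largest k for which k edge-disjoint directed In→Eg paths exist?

Assign every edge capacity 1; by Menger, the answer equals the max flow.
Path In→Eg (+1); total 1.
Path In→R3→Eg (+1); total 2.
Path In→A→Eg (+1); total 3.
Path In→E→Eg (+1); total 4.
Path In→F→Eg (+1); total 5.
No residual In→Eg path; max flow = 5.
Certifying cut of size 5: {In→A, In→E, In→Eg, In→F, In→R3}.

5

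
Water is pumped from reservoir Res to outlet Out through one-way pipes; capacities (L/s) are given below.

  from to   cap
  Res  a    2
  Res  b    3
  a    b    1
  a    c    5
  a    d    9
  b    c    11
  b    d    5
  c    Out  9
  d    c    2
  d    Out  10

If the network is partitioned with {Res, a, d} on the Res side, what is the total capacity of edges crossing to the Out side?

Edges leaving {Res, a, d}: Res→b (3), a→b (1), a→c (5), d→c (2), d→Out (10).
Cut capacity = 3 + 1 + 5 + 2 + 10 = 21.

21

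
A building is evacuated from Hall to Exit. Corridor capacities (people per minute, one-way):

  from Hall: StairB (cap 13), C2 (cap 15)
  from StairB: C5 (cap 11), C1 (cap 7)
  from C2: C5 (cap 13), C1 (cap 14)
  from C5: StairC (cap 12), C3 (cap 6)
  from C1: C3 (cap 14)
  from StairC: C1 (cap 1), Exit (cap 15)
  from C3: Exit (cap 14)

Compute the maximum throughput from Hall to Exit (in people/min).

26

Augment Hall→StairB→C5→StairC→Exit: bottleneck 11, flow now 11.
Augment Hall→StairB→C1→C3→Exit: bottleneck 2, flow now 13.
Augment Hall→C2→C5→StairC→Exit: bottleneck 1, flow now 14.
Augment Hall→C2→C5→C3→Exit: bottleneck 6, flow now 20.
Augment Hall→C2→C1→C3→Exit: bottleneck 6, flow now 26.
No augmenting path remains; maximum flow = 26.
In the residual graph, reachable from Hall: {Hall, StairB, C2, C5, C1, C3}.
Min-cut edges: C5→StairC (12), C3→Exit (14); capacity 12 + 14 = 26.
This cut is saturated, so no flow can exceed 26.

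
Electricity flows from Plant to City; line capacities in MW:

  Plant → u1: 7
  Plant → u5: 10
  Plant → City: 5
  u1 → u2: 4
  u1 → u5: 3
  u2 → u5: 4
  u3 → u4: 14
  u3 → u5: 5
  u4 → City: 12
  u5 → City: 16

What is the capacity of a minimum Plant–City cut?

21

Augment Plant→City: bottleneck 5, flow now 5.
Augment Plant→u5→City: bottleneck 10, flow now 15.
Augment Plant→u1→u5→City: bottleneck 3, flow now 18.
Augment Plant→u1→u2→u5→City: bottleneck 3, flow now 21.
No augmenting path remains; maximum flow = 21.
By max-flow min-cut, the minimum cut capacity equals the max flow.
In the residual graph, reachable from Plant: {Plant, u1, u2, u5}.
Min-cut edges: Plant→City (5), u5→City (16); capacity 5 + 16 = 21.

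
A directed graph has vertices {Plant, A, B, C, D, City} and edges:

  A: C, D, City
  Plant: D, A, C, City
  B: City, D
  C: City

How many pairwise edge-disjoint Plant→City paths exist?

Assign every edge capacity 1; by Menger, the answer equals the max flow.
Path Plant→City (+1); total 1.
Path Plant→A→City (+1); total 2.
Path Plant→C→City (+1); total 3.
No residual Plant→City path; max flow = 3.
Certifying cut of size 3: {Plant→A, Plant→C, Plant→City}.

3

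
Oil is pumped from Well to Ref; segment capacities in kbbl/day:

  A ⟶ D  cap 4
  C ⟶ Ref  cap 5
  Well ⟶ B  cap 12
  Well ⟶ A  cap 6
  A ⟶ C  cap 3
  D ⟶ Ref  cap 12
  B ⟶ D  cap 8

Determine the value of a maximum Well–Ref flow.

Augment Well→A→C→Ref: bottleneck 3, flow now 3.
Augment Well→A→D→Ref: bottleneck 3, flow now 6.
Augment Well→B→D→Ref: bottleneck 8, flow now 14.
No augmenting path remains; maximum flow = 14.
In the residual graph, reachable from Well: {Well, B}.
Min-cut edges: Well→A (6), B→D (8); capacity 6 + 8 = 14.
This cut is saturated, so no flow can exceed 14.

14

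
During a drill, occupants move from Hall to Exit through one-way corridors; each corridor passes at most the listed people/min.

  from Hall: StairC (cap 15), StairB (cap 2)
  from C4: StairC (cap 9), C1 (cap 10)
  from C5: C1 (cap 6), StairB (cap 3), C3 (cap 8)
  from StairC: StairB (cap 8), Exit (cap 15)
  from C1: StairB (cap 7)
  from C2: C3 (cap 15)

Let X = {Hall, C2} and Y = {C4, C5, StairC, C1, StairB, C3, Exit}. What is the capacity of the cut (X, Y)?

32

Edges leaving {Hall, C2}: Hall→StairC (15), Hall→StairB (2), C2→C3 (15).
Cut capacity = 15 + 2 + 15 = 32.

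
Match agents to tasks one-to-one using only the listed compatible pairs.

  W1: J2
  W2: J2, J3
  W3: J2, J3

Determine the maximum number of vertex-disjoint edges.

Unit-capacity flow: source→left, listed edges, right→sink; max matching = max flow.
Augmenting path W1→J2 (+1); matched 1.
Augmenting path W2→J3 (+1); matched 2.
No augmenting path remains; maximum matching = 2.
König certificate: {J2, J3} is a vertex cover of size 2 (every listed pair touches it), so no matching can be larger.

2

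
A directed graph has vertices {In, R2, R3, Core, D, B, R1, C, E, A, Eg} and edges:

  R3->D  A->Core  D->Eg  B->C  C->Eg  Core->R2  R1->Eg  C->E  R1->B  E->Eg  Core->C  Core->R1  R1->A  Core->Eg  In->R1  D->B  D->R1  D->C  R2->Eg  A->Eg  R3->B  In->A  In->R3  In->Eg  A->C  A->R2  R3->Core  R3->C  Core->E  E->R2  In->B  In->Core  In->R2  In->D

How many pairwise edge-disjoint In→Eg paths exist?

Assign every edge capacity 1; by Menger, the answer equals the max flow.
Path In→Eg (+1); total 1.
Path In→R2→Eg (+1); total 2.
Path In→Core→Eg (+1); total 3.
Path In→D→Eg (+1); total 4.
Path In→R1→Eg (+1); total 5.
Path In→A→Eg (+1); total 6.
Path In→R3→C→Eg (+1); total 7.
Path In→B→C→E→Eg (+1); total 8.
No residual In→Eg path; max flow = 8.
Certifying cut of size 8: {In→A, In→B, In→Core, In→D, In→Eg, In→R1, In→R2, In→R3}.

8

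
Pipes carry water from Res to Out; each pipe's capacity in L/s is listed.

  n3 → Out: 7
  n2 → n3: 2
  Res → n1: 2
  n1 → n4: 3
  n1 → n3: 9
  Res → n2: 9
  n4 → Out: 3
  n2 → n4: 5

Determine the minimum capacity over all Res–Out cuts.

7

Augment Res→n1→n3→Out: bottleneck 2, flow now 2.
Augment Res→n2→n3→Out: bottleneck 2, flow now 4.
Augment Res→n2→n4→Out: bottleneck 3, flow now 7.
No augmenting path remains; maximum flow = 7.
By max-flow min-cut, the minimum cut capacity equals the max flow.
In the residual graph, reachable from Res: {Res, n2, n4}.
Min-cut edges: Res→n1 (2), n2→n3 (2), n4→Out (3); capacity 2 + 2 + 3 = 7.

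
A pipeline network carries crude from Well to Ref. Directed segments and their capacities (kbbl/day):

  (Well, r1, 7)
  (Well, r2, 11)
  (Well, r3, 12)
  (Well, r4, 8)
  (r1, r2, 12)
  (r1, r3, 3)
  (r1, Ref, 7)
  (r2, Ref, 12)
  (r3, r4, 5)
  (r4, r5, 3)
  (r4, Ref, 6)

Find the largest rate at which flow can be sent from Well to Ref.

Augment Well→r1→Ref: bottleneck 7, flow now 7.
Augment Well→r2→Ref: bottleneck 11, flow now 18.
Augment Well→r4→Ref: bottleneck 6, flow now 24.
No augmenting path remains; maximum flow = 24.
In the residual graph, reachable from Well: {Well, r3, r4, r5}.
Min-cut edges: Well→r1 (7), Well→r2 (11), r4→Ref (6); capacity 7 + 11 + 6 = 24.
This cut is saturated, so no flow can exceed 24.

24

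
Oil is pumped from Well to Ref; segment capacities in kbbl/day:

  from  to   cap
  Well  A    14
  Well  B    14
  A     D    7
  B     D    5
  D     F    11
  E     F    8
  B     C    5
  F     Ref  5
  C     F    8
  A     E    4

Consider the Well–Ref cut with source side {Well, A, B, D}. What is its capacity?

Edges leaving {Well, A, B, D}: A→E (4), B→C (5), D→F (11).
Cut capacity = 4 + 5 + 11 = 20.

20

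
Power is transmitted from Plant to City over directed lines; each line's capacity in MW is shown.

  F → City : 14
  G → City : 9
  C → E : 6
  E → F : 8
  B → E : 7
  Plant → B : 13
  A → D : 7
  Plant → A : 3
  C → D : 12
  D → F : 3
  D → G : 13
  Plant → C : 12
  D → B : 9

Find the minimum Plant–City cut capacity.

20

Augment Plant→A→D→F→City: bottleneck 3, flow now 3.
Augment Plant→B→E→F→City: bottleneck 7, flow now 10.
Augment Plant→C→D→G→City: bottleneck 9, flow now 19.
Augment Plant→C→E→F→City: bottleneck 1, flow now 20.
No augmenting path remains; maximum flow = 20.
By max-flow min-cut, the minimum cut capacity equals the max flow.
In the residual graph, reachable from Plant: {Plant, A, B, C, D, E, G}.
Min-cut edges: D→F (3), E→F (8), G→City (9); capacity 3 + 8 + 9 = 20.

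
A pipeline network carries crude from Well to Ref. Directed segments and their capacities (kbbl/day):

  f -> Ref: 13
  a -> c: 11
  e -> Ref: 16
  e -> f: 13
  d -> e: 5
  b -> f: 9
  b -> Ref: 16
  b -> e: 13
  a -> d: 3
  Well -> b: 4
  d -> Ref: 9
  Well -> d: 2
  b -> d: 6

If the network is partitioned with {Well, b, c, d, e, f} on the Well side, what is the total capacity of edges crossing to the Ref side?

54

Edges leaving {Well, b, c, d, e, f}: b→Ref (16), d→Ref (9), e→Ref (16), f→Ref (13).
Cut capacity = 16 + 9 + 16 + 13 = 54.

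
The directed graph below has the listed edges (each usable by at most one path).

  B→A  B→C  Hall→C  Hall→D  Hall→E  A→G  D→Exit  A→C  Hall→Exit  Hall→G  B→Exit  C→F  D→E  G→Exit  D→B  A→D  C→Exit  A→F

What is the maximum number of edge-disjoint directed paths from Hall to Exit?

4

Assign every edge capacity 1; by Menger, the answer equals the max flow.
Path Hall→Exit (+1); total 1.
Path Hall→C→Exit (+1); total 2.
Path Hall→D→Exit (+1); total 3.
Path Hall→G→Exit (+1); total 4.
No residual Hall→Exit path; max flow = 4.
Certifying cut of size 4: {Hall→C, Hall→D, Hall→Exit, Hall→G}.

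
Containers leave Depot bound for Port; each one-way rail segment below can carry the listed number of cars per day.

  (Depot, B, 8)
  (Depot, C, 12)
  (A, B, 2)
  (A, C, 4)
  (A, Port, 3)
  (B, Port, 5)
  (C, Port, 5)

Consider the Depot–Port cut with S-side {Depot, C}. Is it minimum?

No — its capacity is 13, but the minimum cut has capacity 10.

Given cut capacity: 8 + 5 = 13.
Augment Depot→B→Port: bottleneck 5, flow now 5.
Augment Depot→C→Port: bottleneck 5, flow now 10.
No augmenting path remains; maximum flow = 10.
In the residual graph, reachable from Depot: {Depot, B, C}.
Min-cut edges: B→Port (5), C→Port (5); capacity 5 + 5 = 10.
Cut capacity 13 exceeds the max flow 10, so it is not minimum.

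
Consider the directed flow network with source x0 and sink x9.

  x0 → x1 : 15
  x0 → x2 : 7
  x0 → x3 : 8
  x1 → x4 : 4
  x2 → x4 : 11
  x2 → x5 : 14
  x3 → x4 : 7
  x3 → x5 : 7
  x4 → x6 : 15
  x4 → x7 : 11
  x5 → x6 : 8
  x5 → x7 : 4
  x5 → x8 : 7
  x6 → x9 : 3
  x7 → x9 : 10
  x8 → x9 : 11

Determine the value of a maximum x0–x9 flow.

19

Augment x0→x1→x4→x6→x9: bottleneck 3, flow now 3.
Augment x0→x1→x4→x7→x9: bottleneck 1, flow now 4.
Augment x0→x2→x4→x7→x9: bottleneck 7, flow now 11.
Augment x0→x3→x4→x7→x9: bottleneck 2, flow now 13.
Augment x0→x3→x5→x8→x9: bottleneck 6, flow now 19.
No augmenting path remains; maximum flow = 19.
In the residual graph, reachable from x0: {x0, x1}.
Min-cut edges: x0→x2 (7), x0→x3 (8), x1→x4 (4); capacity 7 + 8 + 4 = 19.
This cut is saturated, so no flow can exceed 19.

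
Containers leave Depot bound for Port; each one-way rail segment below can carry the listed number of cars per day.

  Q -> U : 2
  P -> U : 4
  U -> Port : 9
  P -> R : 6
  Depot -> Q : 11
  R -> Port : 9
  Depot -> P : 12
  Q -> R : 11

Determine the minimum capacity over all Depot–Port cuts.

15

Augment Depot→P→R→Port: bottleneck 6, flow now 6.
Augment Depot→P→U→Port: bottleneck 4, flow now 10.
Augment Depot→Q→R→Port: bottleneck 3, flow now 13.
Augment Depot→Q→U→Port: bottleneck 2, flow now 15.
No augmenting path remains; maximum flow = 15.
By max-flow min-cut, the minimum cut capacity equals the max flow.
In the residual graph, reachable from Depot: {Depot, P, Q, R}.
Min-cut edges: P→U (4), Q→U (2), R→Port (9); capacity 4 + 2 + 9 = 15.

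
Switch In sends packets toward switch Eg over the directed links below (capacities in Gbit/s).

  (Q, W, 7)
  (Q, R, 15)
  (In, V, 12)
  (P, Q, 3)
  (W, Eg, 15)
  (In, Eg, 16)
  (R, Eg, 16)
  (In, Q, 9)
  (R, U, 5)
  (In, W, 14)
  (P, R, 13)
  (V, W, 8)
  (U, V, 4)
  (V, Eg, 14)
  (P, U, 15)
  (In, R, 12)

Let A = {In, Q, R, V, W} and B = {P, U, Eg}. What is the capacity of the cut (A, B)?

Edges leaving {In, Q, R, V, W}: In→Eg (16), R→U (5), R→Eg (16), V→Eg (14), W→Eg (15).
Cut capacity = 16 + 5 + 16 + 14 + 15 = 66.

66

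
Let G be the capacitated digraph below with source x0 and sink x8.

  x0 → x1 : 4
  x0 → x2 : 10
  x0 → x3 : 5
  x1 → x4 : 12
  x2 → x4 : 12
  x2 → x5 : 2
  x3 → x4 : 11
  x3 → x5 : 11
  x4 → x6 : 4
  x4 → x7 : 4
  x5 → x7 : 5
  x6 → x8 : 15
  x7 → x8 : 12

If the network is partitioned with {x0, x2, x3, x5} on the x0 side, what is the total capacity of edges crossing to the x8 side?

Edges leaving {x0, x2, x3, x5}: x0→x1 (4), x2→x4 (12), x3→x4 (11), x5→x7 (5).
Cut capacity = 4 + 12 + 11 + 5 = 32.

32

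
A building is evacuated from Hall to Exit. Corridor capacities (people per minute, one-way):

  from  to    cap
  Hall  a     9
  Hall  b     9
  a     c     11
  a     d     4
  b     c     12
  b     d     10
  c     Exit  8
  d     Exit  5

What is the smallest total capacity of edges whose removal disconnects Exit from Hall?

13

Augment Hall→a→c→Exit: bottleneck 8, flow now 8.
Augment Hall→a→d→Exit: bottleneck 1, flow now 9.
Augment Hall→b→d→Exit: bottleneck 4, flow now 13.
No augmenting path remains; maximum flow = 13.
By max-flow min-cut, the minimum cut capacity equals the max flow.
In the residual graph, reachable from Hall: {Hall, a, b, c, d}.
Min-cut edges: c→Exit (8), d→Exit (5); capacity 8 + 5 = 13.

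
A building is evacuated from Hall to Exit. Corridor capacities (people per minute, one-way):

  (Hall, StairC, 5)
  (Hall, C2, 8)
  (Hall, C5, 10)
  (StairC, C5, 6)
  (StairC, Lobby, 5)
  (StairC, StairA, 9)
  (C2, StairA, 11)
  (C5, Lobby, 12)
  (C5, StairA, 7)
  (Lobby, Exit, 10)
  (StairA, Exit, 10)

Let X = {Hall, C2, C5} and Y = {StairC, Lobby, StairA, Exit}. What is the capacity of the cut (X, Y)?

35

Edges leaving {Hall, C2, C5}: Hall→StairC (5), C2→StairA (11), C5→Lobby (12), C5→StairA (7).
Cut capacity = 5 + 11 + 12 + 7 = 35.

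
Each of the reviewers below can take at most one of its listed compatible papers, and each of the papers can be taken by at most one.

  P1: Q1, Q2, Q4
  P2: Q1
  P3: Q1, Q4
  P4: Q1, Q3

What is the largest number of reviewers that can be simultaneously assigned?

Unit-capacity flow: source→left, listed edges, right→sink; max matching = max flow.
Augmenting path P1→Q1 (+1); matched 1.
Augmenting path P3→Q4 (+1); matched 2.
Augmenting path P4→Q3 (+1); matched 3.
Augmenting path P2→Q1→P1→Q2 (+1); matched 4.
No augmenting path remains; maximum matching = 4.
König certificate: {P1, P2, P3, P4} is a vertex cover of size 4 (every listed pair touches it), so no matching can be larger.

4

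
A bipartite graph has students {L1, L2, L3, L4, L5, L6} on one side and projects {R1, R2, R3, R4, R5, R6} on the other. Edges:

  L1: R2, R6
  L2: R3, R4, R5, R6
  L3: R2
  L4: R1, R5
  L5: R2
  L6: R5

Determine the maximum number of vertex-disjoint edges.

5

Unit-capacity flow: source→left, listed edges, right→sink; max matching = max flow.
Augmenting path L1→R2 (+1); matched 1.
Augmenting path L2→R3 (+1); matched 2.
Augmenting path L4→R1 (+1); matched 3.
Augmenting path L6→R5 (+1); matched 4.
Augmenting path L3→R2→L1→R6 (+1); matched 5.
No augmenting path remains; maximum matching = 5.
König certificate: {L1, L2, L4, L6, R2} is a vertex cover of size 5 (every listed pair touches it), so no matching can be larger.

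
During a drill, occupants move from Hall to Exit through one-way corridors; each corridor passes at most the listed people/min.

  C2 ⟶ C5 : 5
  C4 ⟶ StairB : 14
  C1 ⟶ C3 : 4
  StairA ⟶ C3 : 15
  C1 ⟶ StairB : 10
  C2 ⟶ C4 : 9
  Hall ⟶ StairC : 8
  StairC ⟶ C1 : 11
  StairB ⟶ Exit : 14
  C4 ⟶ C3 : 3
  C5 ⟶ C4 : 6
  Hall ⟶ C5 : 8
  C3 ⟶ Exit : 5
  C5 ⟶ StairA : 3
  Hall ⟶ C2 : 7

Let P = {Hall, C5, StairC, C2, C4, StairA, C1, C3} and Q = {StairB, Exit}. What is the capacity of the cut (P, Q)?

29

Edges leaving {Hall, C5, StairC, C2, C4, StairA, C1, C3}: C4→StairB (14), C1→StairB (10), C3→Exit (5).
Cut capacity = 14 + 10 + 5 = 29.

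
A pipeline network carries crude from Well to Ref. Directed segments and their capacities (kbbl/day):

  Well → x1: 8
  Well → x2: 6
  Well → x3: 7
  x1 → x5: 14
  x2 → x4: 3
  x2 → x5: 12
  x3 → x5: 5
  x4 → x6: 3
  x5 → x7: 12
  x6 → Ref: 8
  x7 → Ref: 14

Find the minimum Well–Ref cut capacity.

15

Augment Well→x1→x5→x7→Ref: bottleneck 8, flow now 8.
Augment Well→x2→x4→x6→Ref: bottleneck 3, flow now 11.
Augment Well→x2→x5→x7→Ref: bottleneck 3, flow now 14.
Augment Well→x3→x5→x7→Ref: bottleneck 1, flow now 15.
No augmenting path remains; maximum flow = 15.
By max-flow min-cut, the minimum cut capacity equals the max flow.
In the residual graph, reachable from Well: {Well, x1, x2, x3, x5}.
Min-cut edges: x2→x4 (3), x5→x7 (12); capacity 3 + 12 = 15.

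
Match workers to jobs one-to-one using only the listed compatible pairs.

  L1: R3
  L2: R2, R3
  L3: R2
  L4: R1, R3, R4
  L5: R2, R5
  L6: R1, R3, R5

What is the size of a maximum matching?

5

Unit-capacity flow: source→left, listed edges, right→sink; max matching = max flow.
Augmenting path L1→R3 (+1); matched 1.
Augmenting path L2→R2 (+1); matched 2.
Augmenting path L4→R1 (+1); matched 3.
Augmenting path L5→R5 (+1); matched 4.
Augmenting path L6→R1→L4→R4 (+1); matched 5.
No augmenting path remains; maximum matching = 5.
König certificate: {L4, L5, L6, R2, R3} is a vertex cover of size 5 (every listed pair touches it), so no matching can be larger.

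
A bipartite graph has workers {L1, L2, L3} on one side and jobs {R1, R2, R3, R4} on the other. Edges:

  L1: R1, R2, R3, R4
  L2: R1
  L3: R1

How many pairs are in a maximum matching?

Unit-capacity flow: source→left, listed edges, right→sink; max matching = max flow.
Augmenting path L1→R1 (+1); matched 1.
Augmenting path L2→R1→L1→R2 (+1); matched 2.
No augmenting path remains; maximum matching = 2.
König certificate: {L1, R1} is a vertex cover of size 2 (every listed pair touches it), so no matching can be larger.

2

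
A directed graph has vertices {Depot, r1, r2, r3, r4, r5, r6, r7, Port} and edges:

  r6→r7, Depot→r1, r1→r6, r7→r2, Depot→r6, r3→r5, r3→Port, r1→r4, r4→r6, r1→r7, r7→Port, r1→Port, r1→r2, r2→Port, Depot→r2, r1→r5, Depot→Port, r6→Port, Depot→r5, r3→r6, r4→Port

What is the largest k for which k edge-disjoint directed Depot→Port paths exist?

4

Assign every edge capacity 1; by Menger, the answer equals the max flow.
Path Depot→Port (+1); total 1.
Path Depot→r1→Port (+1); total 2.
Path Depot→r2→Port (+1); total 3.
Path Depot→r6→Port (+1); total 4.
No residual Depot→Port path; max flow = 4.
Certifying cut of size 4: {Depot→Port, Depot→r1, Depot→r2, Depot→r6}.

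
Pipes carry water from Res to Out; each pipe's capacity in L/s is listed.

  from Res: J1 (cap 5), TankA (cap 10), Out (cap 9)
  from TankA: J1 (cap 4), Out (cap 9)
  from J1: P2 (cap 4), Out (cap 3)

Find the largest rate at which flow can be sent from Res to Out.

21

Augment Res→Out: bottleneck 9, flow now 9.
Augment Res→TankA→Out: bottleneck 9, flow now 18.
Augment Res→J1→Out: bottleneck 3, flow now 21.
No augmenting path remains; maximum flow = 21.
In the residual graph, reachable from Res: {Res, TankA, J1, P2}.
Min-cut edges: Res→Out (9), TankA→Out (9), J1→Out (3); capacity 9 + 9 + 3 = 21.
This cut is saturated, so no flow can exceed 21.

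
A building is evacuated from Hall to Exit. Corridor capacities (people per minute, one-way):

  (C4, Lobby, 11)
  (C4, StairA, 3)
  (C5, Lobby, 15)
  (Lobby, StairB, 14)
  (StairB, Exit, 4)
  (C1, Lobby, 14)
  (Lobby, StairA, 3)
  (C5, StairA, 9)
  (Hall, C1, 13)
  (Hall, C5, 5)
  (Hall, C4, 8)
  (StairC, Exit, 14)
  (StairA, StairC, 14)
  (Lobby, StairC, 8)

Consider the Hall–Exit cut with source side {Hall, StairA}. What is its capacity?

40

Edges leaving {Hall, StairA}: Hall→C1 (13), Hall→C5 (5), Hall→C4 (8), StairA→StairC (14).
Cut capacity = 13 + 5 + 8 + 14 = 40.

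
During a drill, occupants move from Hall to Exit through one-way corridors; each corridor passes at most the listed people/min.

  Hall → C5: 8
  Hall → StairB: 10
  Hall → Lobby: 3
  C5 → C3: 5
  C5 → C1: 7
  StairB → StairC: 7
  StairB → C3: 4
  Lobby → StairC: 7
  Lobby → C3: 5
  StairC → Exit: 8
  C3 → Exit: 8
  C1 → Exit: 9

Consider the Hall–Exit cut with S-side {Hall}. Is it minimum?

Given cut capacity: 8 + 10 + 3 = 21.
Augment Hall→C5→C3→Exit: bottleneck 5, flow now 5.
Augment Hall→C5→C1→Exit: bottleneck 3, flow now 8.
Augment Hall→StairB→StairC→Exit: bottleneck 7, flow now 15.
Augment Hall→StairB→C3→Exit: bottleneck 3, flow now 18.
Augment Hall→Lobby→StairC→Exit: bottleneck 1, flow now 19.
Augment Hall→Lobby→C3→C5→C1→Exit: bottleneck 2, flow now 21. (uses reverse residual edge)
No augmenting path remains; maximum flow = 21.
Cut capacity 21 equals the max flow, so it is a minimum cut.

Yes — it is a minimum cut (capacity 21).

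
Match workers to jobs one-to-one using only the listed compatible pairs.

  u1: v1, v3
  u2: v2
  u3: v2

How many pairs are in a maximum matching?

Unit-capacity flow: source→left, listed edges, right→sink; max matching = max flow.
Augmenting path u1→v1 (+1); matched 1.
Augmenting path u2→v2 (+1); matched 2.
No augmenting path remains; maximum matching = 2.
König certificate: {u1, v2} is a vertex cover of size 2 (every listed pair touches it), so no matching can be larger.

2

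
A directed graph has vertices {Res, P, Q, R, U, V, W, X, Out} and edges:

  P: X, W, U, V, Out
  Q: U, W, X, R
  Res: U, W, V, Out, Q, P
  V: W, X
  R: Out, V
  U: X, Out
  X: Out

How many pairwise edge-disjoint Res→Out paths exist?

5

Assign every edge capacity 1; by Menger, the answer equals the max flow.
Path Res→Out (+1); total 1.
Path Res→P→Out (+1); total 2.
Path Res→U→Out (+1); total 3.
Path Res→Q→R→Out (+1); total 4.
Path Res→V→X→Out (+1); total 5.
No residual Res→Out path; max flow = 5.
Certifying cut of size 5: {Res→Out, Res→P, Res→Q, Res→U, Res→V}.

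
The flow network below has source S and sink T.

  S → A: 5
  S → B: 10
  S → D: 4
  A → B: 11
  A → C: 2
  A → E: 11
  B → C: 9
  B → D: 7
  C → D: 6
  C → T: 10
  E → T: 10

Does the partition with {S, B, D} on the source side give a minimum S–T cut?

Given cut capacity: 5 + 9 = 14.
Augment S→A→C→T: bottleneck 2, flow now 2.
Augment S→A→E→T: bottleneck 3, flow now 5.
Augment S→B→C→T: bottleneck 8, flow now 13.
Augment S→B→C→A→E→T: bottleneck 1, flow now 14. (uses reverse residual edge)
No augmenting path remains; maximum flow = 14.
Cut capacity 14 equals the max flow, so it is a minimum cut.

Yes — it is a minimum cut (capacity 14).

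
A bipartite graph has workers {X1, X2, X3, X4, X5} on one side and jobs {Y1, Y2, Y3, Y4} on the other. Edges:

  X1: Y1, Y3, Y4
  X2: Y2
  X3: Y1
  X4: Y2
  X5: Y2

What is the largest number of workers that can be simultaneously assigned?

3

Unit-capacity flow: source→left, listed edges, right→sink; max matching = max flow.
Augmenting path X1→Y1 (+1); matched 1.
Augmenting path X2→Y2 (+1); matched 2.
Augmenting path X3→Y1→X1→Y3 (+1); matched 3.
No augmenting path remains; maximum matching = 3.
König certificate: {X1, X3, Y2} is a vertex cover of size 3 (every listed pair touches it), so no matching can be larger.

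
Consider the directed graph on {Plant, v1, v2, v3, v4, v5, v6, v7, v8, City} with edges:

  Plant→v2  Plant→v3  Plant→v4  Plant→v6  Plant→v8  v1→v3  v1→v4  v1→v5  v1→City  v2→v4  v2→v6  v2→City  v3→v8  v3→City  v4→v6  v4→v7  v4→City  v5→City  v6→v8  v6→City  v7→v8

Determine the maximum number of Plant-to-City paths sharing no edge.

4

Assign every edge capacity 1; by Menger, the answer equals the max flow.
Path Plant→v2→City (+1); total 1.
Path Plant→v3→City (+1); total 2.
Path Plant→v4→City (+1); total 3.
Path Plant→v6→City (+1); total 4.
No residual Plant→City path; max flow = 4.
Certifying cut of size 4: {Plant→v2, Plant→v3, Plant→v4, Plant→v6}.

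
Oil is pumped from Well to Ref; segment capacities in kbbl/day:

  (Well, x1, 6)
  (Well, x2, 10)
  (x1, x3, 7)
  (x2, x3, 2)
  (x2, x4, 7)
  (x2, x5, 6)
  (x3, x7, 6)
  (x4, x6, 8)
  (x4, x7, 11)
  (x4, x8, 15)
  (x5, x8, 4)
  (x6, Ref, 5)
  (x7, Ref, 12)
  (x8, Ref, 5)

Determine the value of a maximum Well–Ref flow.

Augment Well→x1→x3→x7→Ref: bottleneck 6, flow now 6.
Augment Well→x2→x4→x6→Ref: bottleneck 5, flow now 11.
Augment Well→x2→x4→x7→Ref: bottleneck 2, flow now 13.
Augment Well→x2→x5→x8→Ref: bottleneck 3, flow now 16.
No augmenting path remains; maximum flow = 16.
In the residual graph, reachable from Well: {Well}.
Min-cut edges: Well→x1 (6), Well→x2 (10); capacity 6 + 10 = 16.
This cut is saturated, so no flow can exceed 16.

16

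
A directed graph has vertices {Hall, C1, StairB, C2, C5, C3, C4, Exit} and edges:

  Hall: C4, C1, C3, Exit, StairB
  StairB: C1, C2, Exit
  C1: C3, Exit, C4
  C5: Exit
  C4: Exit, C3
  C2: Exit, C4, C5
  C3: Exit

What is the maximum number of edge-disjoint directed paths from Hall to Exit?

5

Assign every edge capacity 1; by Menger, the answer equals the max flow.
Path Hall→Exit (+1); total 1.
Path Hall→C1→Exit (+1); total 2.
Path Hall→StairB→Exit (+1); total 3.
Path Hall→C3→Exit (+1); total 4.
Path Hall→C4→Exit (+1); total 5.
No residual Hall→Exit path; max flow = 5.
Certifying cut of size 5: {Hall→C1, Hall→C3, Hall→C4, Hall→Exit, Hall→StairB}.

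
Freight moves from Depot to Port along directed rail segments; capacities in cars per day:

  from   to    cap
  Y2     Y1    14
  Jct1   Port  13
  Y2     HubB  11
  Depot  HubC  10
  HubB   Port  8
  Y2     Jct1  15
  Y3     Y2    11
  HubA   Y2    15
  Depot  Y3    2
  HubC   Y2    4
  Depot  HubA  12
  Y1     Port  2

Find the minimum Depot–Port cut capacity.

Augment Depot→Y3→Y2→HubB→Port: bottleneck 2, flow now 2.
Augment Depot→HubC→Y2→HubB→Port: bottleneck 4, flow now 6.
Augment Depot→HubA→Y2→HubB→Port: bottleneck 2, flow now 8.
Augment Depot→HubA→Y2→Jct1→Port: bottleneck 10, flow now 18.
No augmenting path remains; maximum flow = 18.
By max-flow min-cut, the minimum cut capacity equals the max flow.
In the residual graph, reachable from Depot: {Depot, HubC}.
Min-cut edges: Depot→Y3 (2), Depot→HubA (12), HubC→Y2 (4); capacity 2 + 12 + 4 = 18.

18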